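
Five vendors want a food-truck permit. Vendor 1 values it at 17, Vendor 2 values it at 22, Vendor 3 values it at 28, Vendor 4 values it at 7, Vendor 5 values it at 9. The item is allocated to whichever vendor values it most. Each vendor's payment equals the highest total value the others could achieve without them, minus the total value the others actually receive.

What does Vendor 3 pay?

Vendor 3 has the highest value and receives the item.
Without Vendor 3, the item would go to the next-highest value, 22, so the others could achieve 22.
With Vendor 3 present and winning, the others receive nothing, so their total is 0.
Payment = 22 - 0 = 22.

22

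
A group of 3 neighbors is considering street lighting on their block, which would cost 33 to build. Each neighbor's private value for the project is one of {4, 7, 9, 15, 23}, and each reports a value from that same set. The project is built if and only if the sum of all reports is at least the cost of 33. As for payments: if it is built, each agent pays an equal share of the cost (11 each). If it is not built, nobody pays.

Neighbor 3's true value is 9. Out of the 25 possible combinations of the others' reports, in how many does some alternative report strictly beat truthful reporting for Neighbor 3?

Others report (4, 23): truth gives -2; report 4 gives 0 > -2. Violating.
Others report (9, 15): truth gives -2; report 4 gives 0 > -2. Violating.
Others report (15, 9): truth gives -2; report 4 gives 0 > -2. Violating.
Others report (23, 4): truth gives -2; report 4 gives 0 > -2. Violating.
Others report (4, 4): truth gives 0; no alternative beats it.
Others report (4, 7): truth gives 0; no alternative beats it.
(Checking all 25 profiles: 4 have a profitable deviation, 21 do not.)

4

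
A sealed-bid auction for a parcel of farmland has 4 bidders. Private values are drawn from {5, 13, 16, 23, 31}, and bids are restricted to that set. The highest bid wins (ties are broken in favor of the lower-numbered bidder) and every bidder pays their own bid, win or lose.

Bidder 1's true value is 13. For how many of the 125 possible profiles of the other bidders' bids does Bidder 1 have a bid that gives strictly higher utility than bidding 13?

Others bid (5, 5, 5): truth gives 0; bid 5 gives 8 > 0. Violating.
Others bid (5, 5, 16): truth gives -13; bid 16 gives -3 > -13. Violating.
Others bid (5, 5, 23): truth gives -13; bid 5 gives -5 > -13. Violating.
Others bid (5, 5, 31): truth gives -13; bid 5 gives -5 > -13. Violating.
Others bid (5, 5, 13): truth gives 0; no alternative beats it.
Others bid (5, 13, 5): truth gives 0; no alternative beats it.
(Checking all 125 profiles: 118 have a profitable deviation, 7 do not.)

118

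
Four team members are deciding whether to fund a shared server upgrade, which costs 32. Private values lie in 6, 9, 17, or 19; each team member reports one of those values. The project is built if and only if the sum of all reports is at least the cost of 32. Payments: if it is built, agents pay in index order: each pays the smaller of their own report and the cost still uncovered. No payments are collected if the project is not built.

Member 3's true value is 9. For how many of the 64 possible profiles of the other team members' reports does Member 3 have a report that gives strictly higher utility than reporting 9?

Others report (6, 6, 17): truth gives 0; report 6 gives 3 > 0. Violating.
Others report (6, 6, 19): truth gives 0; report 6 gives 3 > 0. Violating.
Others report (6, 9, 17): truth gives 0; report 6 gives 3 > 0. Violating.
Others report (6, 9, 19): truth gives 0; report 6 gives 3 > 0. Violating.
Others report (6, 6, 6): truth gives 0; no alternative beats it.
Others report (6, 6, 9): truth gives 0; no alternative beats it.
(Checking all 64 profiles: 25 have a profitable deviation, 39 do not.)

25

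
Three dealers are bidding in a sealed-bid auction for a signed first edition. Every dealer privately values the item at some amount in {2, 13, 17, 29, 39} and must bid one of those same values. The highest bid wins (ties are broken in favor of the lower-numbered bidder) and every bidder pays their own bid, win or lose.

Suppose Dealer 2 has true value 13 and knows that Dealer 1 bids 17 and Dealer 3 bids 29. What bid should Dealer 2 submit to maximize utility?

2

Bid 2: loses but pays 2, utility -2.
Bid 13: loses but pays 13, utility -13.
Bid 17: loses but pays 17, utility -17.
Bid 29: wins, pays 29, utility 13 - 29 = -16.
Bid 39: wins, pays 39, utility 13 - 39 = -26.
The best choice is 2 with utility -2.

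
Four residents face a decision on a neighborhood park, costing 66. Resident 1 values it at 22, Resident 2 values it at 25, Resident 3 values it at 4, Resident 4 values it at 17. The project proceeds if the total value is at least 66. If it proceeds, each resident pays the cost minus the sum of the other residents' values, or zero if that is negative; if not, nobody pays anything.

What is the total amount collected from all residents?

60

Total value 68 ≥ cost 66, so it is built.
Resident 1: others sum to 46; max(0, 66 - 46) = 20.
Resident 2: others sum to 43; max(0, 66 - 43) = 23.
Resident 3: others sum to 64; max(0, 66 - 64) = 2.
Resident 4: others sum to 51; max(0, 66 - 51) = 15.
Total collected = 20 + 23 + 2 + 15 = 60.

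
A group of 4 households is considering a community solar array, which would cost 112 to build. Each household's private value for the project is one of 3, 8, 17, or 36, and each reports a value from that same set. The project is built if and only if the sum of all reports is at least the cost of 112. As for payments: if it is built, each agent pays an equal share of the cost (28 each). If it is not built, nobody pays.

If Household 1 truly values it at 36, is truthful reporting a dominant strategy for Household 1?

Check each profile of the others' reports and compare truth against every alternative report.
Others report (8, 36, 36): truth gives 8, best alternative gives 0.
Others report (17, 36, 36): truth gives 8, best alternative gives 0.
Others report (36, 8, 36): truth gives 8, best alternative gives 0.
Others report (36, 17, 36): truth gives 8, best alternative gives 0.
Others report (36, 36, 8): truth gives 8, best alternative gives 0.
Others report (36, 36, 17): truth gives 8, best alternative gives 0.
(Remaining 58 profiles checked similarly; truth is weakly best in each.)
In every case the truthful report is at least as good as any alternative, so it is a dominant strategy.

Yes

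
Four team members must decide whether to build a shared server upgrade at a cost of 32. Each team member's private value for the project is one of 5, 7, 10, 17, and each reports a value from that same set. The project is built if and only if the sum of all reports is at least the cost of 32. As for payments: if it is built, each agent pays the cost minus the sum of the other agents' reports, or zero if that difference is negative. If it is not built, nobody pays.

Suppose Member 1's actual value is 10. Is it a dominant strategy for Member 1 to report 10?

Check each profile of the others' reports and compare truth against every alternative report.
Others report (5, 10, 17): truth gives 10, best alternative gives 10.
Others report (5, 17, 10): truth gives 10, best alternative gives 10.
Others report (5, 17, 17): truth gives 10, best alternative gives 10.
Others report (7, 10, 17): truth gives 10, best alternative gives 10.
Others report (7, 17, 10): truth gives 10, best alternative gives 10.
Others report (7, 17, 17): truth gives 10, best alternative gives 10.
(Remaining 58 profiles checked similarly; truth is weakly best in each.)
In every case the truthful report is at least as good as any alternative, so it is a dominant strategy.

Yes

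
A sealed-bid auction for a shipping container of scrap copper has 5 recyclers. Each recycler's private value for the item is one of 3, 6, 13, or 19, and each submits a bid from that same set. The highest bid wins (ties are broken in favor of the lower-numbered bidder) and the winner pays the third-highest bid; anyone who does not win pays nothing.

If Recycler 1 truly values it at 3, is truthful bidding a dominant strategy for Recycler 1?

Yes

Check each profile of the others' bids and compare truth against every alternative bid.
Others bid (3, 3, 6, 6): truth gives 0, best alternative gives -3.
Others bid (3, 6, 3, 6): truth gives 0, best alternative gives -3.
Others bid (3, 6, 6, 3): truth gives 0, best alternative gives -3.
Others bid (3, 6, 6, 6): truth gives 0, best alternative gives -3.
Others bid (6, 3, 3, 6): truth gives 0, best alternative gives -3.
Others bid (6, 3, 6, 3): truth gives 0, best alternative gives -3.
(Remaining 250 profiles checked similarly; truth is weakly best in each.)
In every case the truthful bid is at least as good as any alternative, so it is a dominant strategy.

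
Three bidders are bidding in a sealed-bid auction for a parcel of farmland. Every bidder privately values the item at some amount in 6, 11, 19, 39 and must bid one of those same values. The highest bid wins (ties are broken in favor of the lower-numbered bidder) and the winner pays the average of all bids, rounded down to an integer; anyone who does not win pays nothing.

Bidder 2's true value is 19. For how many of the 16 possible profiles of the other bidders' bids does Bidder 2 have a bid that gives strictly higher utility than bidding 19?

Others bid (6, 6): truth gives 9; bid 11 gives 12 > 9. Violating.
Others bid (6, 11): truth gives 7; bid 11 gives 10 > 7. Violating.
Others bid (6, 19): truth gives 5; no alternative beats it.
Others bid (6, 39): truth gives 0; no alternative beats it.
(Checking all 16 profiles: 2 have a profitable deviation, 14 do not.)

2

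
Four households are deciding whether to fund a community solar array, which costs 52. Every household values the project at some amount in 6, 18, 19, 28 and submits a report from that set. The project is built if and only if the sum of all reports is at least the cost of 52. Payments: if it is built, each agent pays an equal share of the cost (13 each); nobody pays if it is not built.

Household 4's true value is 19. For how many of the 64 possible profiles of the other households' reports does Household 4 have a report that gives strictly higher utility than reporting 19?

Others report (6, 6, 18): truth gives 0; report 28 gives 6 > 0. Violating.
Others report (6, 6, 19): truth gives 0; report 28 gives 6 > 0. Violating.
Others report (6, 18, 6): truth gives 0; report 28 gives 6 > 0. Violating.
Others report (6, 19, 6): truth gives 0; report 28 gives 6 > 0. Violating.
Others report (6, 6, 6): truth gives 0; no alternative beats it.
Others report (6, 6, 28): truth gives 6; no alternative beats it.
(Checking all 64 profiles: 6 have a profitable deviation, 58 do not.)

6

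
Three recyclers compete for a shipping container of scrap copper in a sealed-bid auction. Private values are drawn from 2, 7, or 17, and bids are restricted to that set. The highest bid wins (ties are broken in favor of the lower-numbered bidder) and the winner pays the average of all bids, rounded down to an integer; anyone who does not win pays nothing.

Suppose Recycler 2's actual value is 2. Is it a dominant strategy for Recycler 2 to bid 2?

Yes

Check each profile of the others' bids and compare truth against every alternative bid.
Others bid (2, 7): truth gives 0, best alternative gives -3.
Others bid (2, 2): truth gives 0, best alternative gives -1.
Others bid (2, 17): truth gives 0, best alternative gives 0.
Others bid (7, 2): truth gives 0, best alternative gives 0.
Others bid (7, 7): truth gives 0, best alternative gives 0.
Others bid (7, 17): truth gives 0, best alternative gives 0.
(Remaining 3 profiles checked similarly; truth is weakly best in each.)
In every case the truthful bid is at least as good as any alternative, so it is a dominant strategy.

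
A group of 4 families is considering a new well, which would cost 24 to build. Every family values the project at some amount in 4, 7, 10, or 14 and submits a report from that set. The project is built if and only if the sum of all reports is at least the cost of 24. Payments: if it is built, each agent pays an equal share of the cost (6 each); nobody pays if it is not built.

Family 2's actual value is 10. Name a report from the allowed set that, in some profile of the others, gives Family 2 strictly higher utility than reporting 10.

Suppose Family 1 reports 4, Family 3 reports 4 and Family 4 reports 4.
Report 10: project not built, utility 0.
Report 14: project built, pays 6, utility 10 - 6 = 4.
So reporting 14 beats truth here (4 > 0).

14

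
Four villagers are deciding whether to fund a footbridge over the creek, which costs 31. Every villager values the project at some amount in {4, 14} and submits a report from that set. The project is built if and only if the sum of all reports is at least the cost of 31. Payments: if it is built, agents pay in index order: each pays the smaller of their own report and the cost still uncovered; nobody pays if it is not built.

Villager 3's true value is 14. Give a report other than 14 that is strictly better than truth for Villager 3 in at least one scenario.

4

Suppose Villager 1 reports 4, Villager 2 reports 14 and Villager 4 reports 14.
Report 14: project built, pays 13, utility 14 - 13 = 1.
Report 4: project built, pays 4, utility 14 - 4 = 10.
So reporting 4 beats truth here (10 > 1).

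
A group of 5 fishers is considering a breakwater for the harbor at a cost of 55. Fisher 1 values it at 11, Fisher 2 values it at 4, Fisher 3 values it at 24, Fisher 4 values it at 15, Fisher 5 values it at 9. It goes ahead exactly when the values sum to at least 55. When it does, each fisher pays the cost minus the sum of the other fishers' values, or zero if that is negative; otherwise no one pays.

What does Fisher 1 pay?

Total value 63 ≥ cost 55, so the project is built.
The other fishers' values sum to 52.
Cost minus that sum is 55 - 52 = 3.

3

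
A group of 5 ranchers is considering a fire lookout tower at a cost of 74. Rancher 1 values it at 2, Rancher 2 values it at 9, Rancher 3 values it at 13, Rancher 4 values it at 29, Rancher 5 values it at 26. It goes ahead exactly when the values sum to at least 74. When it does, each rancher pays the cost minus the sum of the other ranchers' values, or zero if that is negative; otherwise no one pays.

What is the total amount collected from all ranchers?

57

Total value 79 ≥ cost 74, so it is built.
Rancher 1: others sum to 77; max(0, 74 - 77) = 0.
Rancher 2: others sum to 70; max(0, 74 - 70) = 4.
Rancher 3: others sum to 66; max(0, 74 - 66) = 8.
Rancher 4: others sum to 50; max(0, 74 - 50) = 24.
Rancher 5: others sum to 53; max(0, 74 - 53) = 21.
Total collected = 0 + 4 + 8 + 24 + 21 = 57.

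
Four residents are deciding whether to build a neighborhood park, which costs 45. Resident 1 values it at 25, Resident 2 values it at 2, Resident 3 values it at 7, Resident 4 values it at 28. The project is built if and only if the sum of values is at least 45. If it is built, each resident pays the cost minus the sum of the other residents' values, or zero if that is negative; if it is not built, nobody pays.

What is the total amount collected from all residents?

Total value 62 ≥ cost 45, so it is built.
Resident 1: others sum to 37; max(0, 45 - 37) = 8.
Resident 2: others sum to 60; max(0, 45 - 60) = 0.
Resident 3: others sum to 55; max(0, 45 - 55) = 0.
Resident 4: others sum to 34; max(0, 45 - 34) = 11.
Total collected = 8 + 0 + 0 + 11 = 19.

19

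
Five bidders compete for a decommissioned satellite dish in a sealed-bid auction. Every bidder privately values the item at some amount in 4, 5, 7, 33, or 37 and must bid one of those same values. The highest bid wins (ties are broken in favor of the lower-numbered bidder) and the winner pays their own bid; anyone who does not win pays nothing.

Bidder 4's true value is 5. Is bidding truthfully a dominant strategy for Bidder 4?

Check each profile of the others' bids and compare truth against every alternative bid.
Others bid (4, 4, 4, 4): truth gives 0, best alternative gives 0.
Others bid (4, 4, 4, 5): truth gives 0, best alternative gives 0.
Others bid (4, 4, 4, 7): truth gives 0, best alternative gives 0.
Others bid (4, 4, 4, 33): truth gives 0, best alternative gives 0.
Others bid (4, 4, 4, 37): truth gives 0, best alternative gives 0.
Others bid (4, 4, 5, 4): truth gives 0, best alternative gives 0.
(Remaining 619 profiles checked similarly; truth is weakly best in each.)
In every case the truthful bid is at least as good as any alternative, so it is a dominant strategy.

Yes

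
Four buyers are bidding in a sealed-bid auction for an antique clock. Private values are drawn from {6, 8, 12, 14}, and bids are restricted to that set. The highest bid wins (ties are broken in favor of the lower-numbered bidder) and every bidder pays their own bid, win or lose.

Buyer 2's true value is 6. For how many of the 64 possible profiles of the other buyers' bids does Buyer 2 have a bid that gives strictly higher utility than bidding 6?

4

Others bid (6, 6, 6): truth gives -6; bid 8 gives -2 > -6. Violating.
Others bid (6, 6, 8): truth gives -6; bid 8 gives -2 > -6. Violating.
Others bid (6, 8, 6): truth gives -6; bid 8 gives -2 > -6. Violating.
Others bid (6, 8, 8): truth gives -6; bid 8 gives -2 > -6. Violating.
Others bid (6, 6, 12): truth gives -6; no alternative beats it.
Others bid (6, 6, 14): truth gives -6; no alternative beats it.
(Checking all 64 profiles: 4 have a profitable deviation, 60 do not.)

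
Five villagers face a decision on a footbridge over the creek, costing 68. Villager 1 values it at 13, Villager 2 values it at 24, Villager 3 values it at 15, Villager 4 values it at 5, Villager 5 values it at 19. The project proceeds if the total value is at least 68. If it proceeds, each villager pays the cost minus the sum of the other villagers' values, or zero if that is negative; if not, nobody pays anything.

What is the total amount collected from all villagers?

39

Total value 76 ≥ cost 68, so it is built.
Villager 1: others sum to 63; max(0, 68 - 63) = 5.
Villager 2: others sum to 52; max(0, 68 - 52) = 16.
Villager 3: others sum to 61; max(0, 68 - 61) = 7.
Villager 4: others sum to 71; max(0, 68 - 71) = 0.
Villager 5: others sum to 57; max(0, 68 - 57) = 11.
Total collected = 5 + 16 + 7 + 0 + 11 = 39.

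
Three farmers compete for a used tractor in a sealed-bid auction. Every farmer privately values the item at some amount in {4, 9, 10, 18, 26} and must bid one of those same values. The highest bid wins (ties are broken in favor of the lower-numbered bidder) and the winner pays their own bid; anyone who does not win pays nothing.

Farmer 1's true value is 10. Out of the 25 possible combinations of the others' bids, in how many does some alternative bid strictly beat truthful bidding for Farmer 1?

4

Others bid (4, 4): truth gives 0; bid 4 gives 6 > 0. Violating.
Others bid (4, 9): truth gives 0; bid 9 gives 1 > 0. Violating.
Others bid (9, 4): truth gives 0; bid 9 gives 1 > 0. Violating.
Others bid (9, 9): truth gives 0; bid 9 gives 1 > 0. Violating.
Others bid (4, 10): truth gives 0; no alternative beats it.
Others bid (4, 18): truth gives 0; no alternative beats it.
(Checking all 25 profiles: 4 have a profitable deviation, 21 do not.)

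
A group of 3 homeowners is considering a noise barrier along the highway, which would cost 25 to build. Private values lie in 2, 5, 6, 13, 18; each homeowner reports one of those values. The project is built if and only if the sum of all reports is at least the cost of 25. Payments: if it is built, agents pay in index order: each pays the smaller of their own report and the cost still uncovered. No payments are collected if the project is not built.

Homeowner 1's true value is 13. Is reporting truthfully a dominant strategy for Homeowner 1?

No

Consider the case where Homeowner 2 reports 2 and Homeowner 3 reports 18.
Truthful report 13: project built, pays 13, utility 13 - 13 = 0.
Report 5 instead: project built, pays 5, utility 13 - 5 = 8.
Since 8 > 0, reporting 5 is strictly better here, so truthful reporting is not dominant.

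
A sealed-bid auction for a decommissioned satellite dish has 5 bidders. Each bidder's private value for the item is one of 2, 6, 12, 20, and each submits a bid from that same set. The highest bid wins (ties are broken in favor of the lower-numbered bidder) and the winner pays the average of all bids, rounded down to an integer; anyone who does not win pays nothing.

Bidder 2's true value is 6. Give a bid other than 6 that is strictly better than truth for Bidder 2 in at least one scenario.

Suppose Bidder 1 bids 6, Bidder 3 bids 2, Bidder 4 bids 2 and Bidder 5 bids 2.
Bid 6: loses, pays 0, utility 0.
Bid 12: wins, pays 4, utility 6 - 4 = 2.
So bidding 12 beats truth here (2 > 0).

12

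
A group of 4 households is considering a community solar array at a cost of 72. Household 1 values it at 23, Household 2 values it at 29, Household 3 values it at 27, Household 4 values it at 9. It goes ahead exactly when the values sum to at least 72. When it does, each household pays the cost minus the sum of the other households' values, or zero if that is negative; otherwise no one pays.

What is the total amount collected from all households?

Total value 88 ≥ cost 72, so it is built.
Household 1: others sum to 65; max(0, 72 - 65) = 7.
Household 2: others sum to 59; max(0, 72 - 59) = 13.
Household 3: others sum to 61; max(0, 72 - 61) = 11.
Household 4: others sum to 79; max(0, 72 - 79) = 0.
Total collected = 7 + 13 + 11 + 0 = 31.

31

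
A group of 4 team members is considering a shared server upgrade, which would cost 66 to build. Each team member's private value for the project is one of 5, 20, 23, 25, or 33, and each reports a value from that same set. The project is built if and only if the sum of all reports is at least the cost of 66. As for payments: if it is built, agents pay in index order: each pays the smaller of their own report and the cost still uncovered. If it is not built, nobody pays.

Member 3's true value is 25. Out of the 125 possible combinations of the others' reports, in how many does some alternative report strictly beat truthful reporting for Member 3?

104

Others report (5, 5, 33): truth gives 0; report 23 gives 2 > 0. Violating.
Others report (5, 20, 20): truth gives 0; report 23 gives 2 > 0. Violating.
Others report (5, 20, 23): truth gives 0; report 20 gives 5 > 0. Violating.
Others report (5, 20, 25): truth gives 0; report 20 gives 5 > 0. Violating.
Others report (5, 5, 5): truth gives 0; no alternative beats it.
Others report (5, 5, 20): truth gives 0; no alternative beats it.
(Checking all 125 profiles: 104 have a profitable deviation, 21 do not.)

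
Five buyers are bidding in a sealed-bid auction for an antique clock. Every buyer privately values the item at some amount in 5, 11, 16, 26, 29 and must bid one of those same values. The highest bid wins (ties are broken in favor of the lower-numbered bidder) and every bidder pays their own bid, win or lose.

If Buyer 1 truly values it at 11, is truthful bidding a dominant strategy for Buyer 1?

Consider the case where Buyer 2 bids 5, Buyer 3 bids 5, Buyer 4 bids 5 and Buyer 5 bids 5.
Truthful bid 11: wins, pays 11, utility 11 - 11 = 0.
Bid 5 instead: wins, pays 5, utility 11 - 5 = 6.
Since 6 > 0, bidding 5 is strictly better here, so truthful bidding is not dominant.

No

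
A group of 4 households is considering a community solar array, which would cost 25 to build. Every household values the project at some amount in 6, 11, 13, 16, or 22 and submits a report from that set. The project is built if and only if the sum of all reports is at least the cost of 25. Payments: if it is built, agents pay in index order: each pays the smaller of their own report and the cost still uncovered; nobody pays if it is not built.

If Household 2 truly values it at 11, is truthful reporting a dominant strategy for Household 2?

Consider the case where Household 1 reports 6, Household 3 reports 6 and Household 4 reports 11.
Truthful report 11: project built, pays 11, utility 11 - 11 = 0.
Report 6 instead: project built, pays 6, utility 11 - 6 = 5.
Since 5 > 0, reporting 6 is strictly better here, so truthful reporting is not dominant.

No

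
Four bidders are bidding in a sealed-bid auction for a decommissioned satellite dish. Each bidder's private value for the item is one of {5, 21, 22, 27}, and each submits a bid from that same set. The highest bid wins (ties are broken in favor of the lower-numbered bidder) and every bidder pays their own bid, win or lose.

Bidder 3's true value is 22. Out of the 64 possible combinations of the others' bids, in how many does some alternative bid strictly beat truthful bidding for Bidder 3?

54

Others bid (5, 5, 5): truth gives 0; bid 21 gives 1 > 0. Violating.
Others bid (5, 5, 21): truth gives 0; bid 21 gives 1 > 0. Violating.
Others bid (5, 5, 27): truth gives -22; bid 5 gives -5 > -22. Violating.
Others bid (5, 21, 27): truth gives -22; bid 5 gives -5 > -22. Violating.
Others bid (5, 5, 22): truth gives 0; no alternative beats it.
Others bid (5, 21, 5): truth gives 0; no alternative beats it.
(Checking all 64 profiles: 54 have a profitable deviation, 10 do not.)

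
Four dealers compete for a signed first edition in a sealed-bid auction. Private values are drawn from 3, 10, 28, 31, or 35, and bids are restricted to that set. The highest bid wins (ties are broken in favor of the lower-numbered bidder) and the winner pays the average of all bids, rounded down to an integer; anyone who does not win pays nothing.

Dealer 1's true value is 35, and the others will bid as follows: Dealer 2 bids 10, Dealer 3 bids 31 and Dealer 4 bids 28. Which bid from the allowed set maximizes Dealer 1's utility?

31

Bid 3: loses, pays 0, utility 0.
Bid 10: loses, pays 0, utility 0.
Bid 28: loses, pays 0, utility 0.
Bid 31: wins, pays 25, utility 35 - 25 = 10.
Bid 35: wins, pays 26, utility 35 - 26 = 9.
The best choice is 31 with utility 10.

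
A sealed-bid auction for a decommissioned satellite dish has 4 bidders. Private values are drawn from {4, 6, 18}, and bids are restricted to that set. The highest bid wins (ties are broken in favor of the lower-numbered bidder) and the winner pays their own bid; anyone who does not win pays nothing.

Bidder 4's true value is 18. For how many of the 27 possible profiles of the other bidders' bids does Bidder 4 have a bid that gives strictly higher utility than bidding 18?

Others bid (4, 4, 4): truth gives 0; bid 6 gives 12 > 0. Violating.
Others bid (4, 4, 6): truth gives 0; no alternative beats it.
Others bid (4, 4, 18): truth gives 0; no alternative beats it.
(Checking all 27 profiles: 1 has a profitable deviation, 26 do not.)

1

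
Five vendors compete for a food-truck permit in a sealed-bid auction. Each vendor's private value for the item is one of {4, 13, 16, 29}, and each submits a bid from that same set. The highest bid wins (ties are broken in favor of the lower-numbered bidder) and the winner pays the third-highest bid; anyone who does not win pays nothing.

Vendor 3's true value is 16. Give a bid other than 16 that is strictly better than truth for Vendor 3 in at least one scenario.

29

Suppose Vendor 1 bids 4, Vendor 2 bids 4, Vendor 4 bids 4 and Vendor 5 bids 29.
Bid 16: loses, pays 0, utility 0.
Bid 29: wins, pays 4, utility 16 - 4 = 12.
So bidding 29 beats truth here (12 > 0).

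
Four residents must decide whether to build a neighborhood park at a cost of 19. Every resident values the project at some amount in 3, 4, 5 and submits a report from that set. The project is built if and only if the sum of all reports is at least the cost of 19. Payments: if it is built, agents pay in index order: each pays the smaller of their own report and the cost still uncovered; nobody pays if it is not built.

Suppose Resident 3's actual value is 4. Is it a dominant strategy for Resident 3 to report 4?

Yes

Check each profile of the others' reports and compare truth against every alternative report.
Others report (3, 3, 3): truth gives 0, best alternative gives 0.
Others report (3, 3, 4): truth gives 0, best alternative gives 0.
Others report (3, 3, 5): truth gives 0, best alternative gives 0.
Others report (3, 4, 3): truth gives 0, best alternative gives 0.
Others report (3, 4, 4): truth gives 0, best alternative gives 0.
Others report (3, 4, 5): truth gives 0, best alternative gives 0.
(Remaining 21 profiles checked similarly; truth is weakly best in each.)
In every case the truthful report is at least as good as any alternative, so it is a dominant strategy.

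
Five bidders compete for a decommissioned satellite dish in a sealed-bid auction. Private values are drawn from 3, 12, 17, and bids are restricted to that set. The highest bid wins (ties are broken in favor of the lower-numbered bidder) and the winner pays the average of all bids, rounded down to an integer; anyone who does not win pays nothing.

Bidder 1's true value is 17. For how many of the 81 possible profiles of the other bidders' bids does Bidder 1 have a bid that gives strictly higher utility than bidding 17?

Others bid (3, 3, 3, 3): truth gives 12; bid 3 gives 14 > 12. Violating.
Others bid (3, 3, 3, 12): truth gives 10; bid 12 gives 11 > 10. Violating.
Others bid (3, 3, 12, 3): truth gives 10; bid 12 gives 11 > 10. Violating.
Others bid (3, 3, 12, 12): truth gives 8; bid 12 gives 9 > 8. Violating.
Others bid (3, 3, 3, 17): truth gives 9; no alternative beats it.
Others bid (3, 3, 12, 17): truth gives 7; no alternative beats it.
(Checking all 81 profiles: 16 have a profitable deviation, 65 do not.)

16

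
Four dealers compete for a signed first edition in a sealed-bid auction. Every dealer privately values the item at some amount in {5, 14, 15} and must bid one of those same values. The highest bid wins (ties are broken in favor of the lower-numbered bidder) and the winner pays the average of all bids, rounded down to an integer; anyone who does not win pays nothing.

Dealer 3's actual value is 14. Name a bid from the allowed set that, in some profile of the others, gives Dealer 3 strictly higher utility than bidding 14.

15

Suppose Dealer 1 bids 5, Dealer 2 bids 5 and Dealer 4 bids 15.
Bid 14: loses, pays 0, utility 0.
Bid 15: wins, pays 10, utility 14 - 10 = 4.
So bidding 15 beats truth here (4 > 0).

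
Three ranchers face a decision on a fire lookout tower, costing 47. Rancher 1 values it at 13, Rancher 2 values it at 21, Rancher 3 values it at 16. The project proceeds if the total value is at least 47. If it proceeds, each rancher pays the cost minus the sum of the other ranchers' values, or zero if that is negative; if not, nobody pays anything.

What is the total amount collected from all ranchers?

41

Total value 50 ≥ cost 47, so it is built.
Rancher 1: others sum to 37; max(0, 47 - 37) = 10.
Rancher 2: others sum to 29; max(0, 47 - 29) = 18.
Rancher 3: others sum to 34; max(0, 47 - 34) = 13.
Total collected = 10 + 18 + 13 = 41.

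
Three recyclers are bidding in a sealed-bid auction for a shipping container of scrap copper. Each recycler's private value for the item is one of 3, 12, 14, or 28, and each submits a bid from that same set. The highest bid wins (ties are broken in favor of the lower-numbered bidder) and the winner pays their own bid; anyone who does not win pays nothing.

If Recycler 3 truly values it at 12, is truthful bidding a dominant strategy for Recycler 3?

Check each profile of the others' bids and compare truth against every alternative bid.
Others bid (3, 3): truth gives 0, best alternative gives 0.
Others bid (3, 12): truth gives 0, best alternative gives 0.
Others bid (3, 14): truth gives 0, best alternative gives 0.
Others bid (3, 28): truth gives 0, best alternative gives 0.
Others bid (12, 3): truth gives 0, best alternative gives 0.
Others bid (12, 12): truth gives 0, best alternative gives 0.
(Remaining 10 profiles checked similarly; truth is weakly best in each.)
In every case the truthful bid is at least as good as any alternative, so it is a dominant strategy.

Yes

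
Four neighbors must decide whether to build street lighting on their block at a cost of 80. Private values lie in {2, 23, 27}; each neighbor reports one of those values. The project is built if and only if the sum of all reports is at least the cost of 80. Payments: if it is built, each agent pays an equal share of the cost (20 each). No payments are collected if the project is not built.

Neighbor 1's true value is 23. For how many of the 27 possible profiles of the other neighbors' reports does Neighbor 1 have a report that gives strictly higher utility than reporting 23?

Others report (2, 27, 27): truth gives 0; report 27 gives 3 > 0. Violating.
Others report (27, 2, 27): truth gives 0; report 27 gives 3 > 0. Violating.
Others report (27, 27, 2): truth gives 0; report 27 gives 3 > 0. Violating.
Others report (2, 2, 2): truth gives 0; no alternative beats it.
Others report (2, 2, 23): truth gives 0; no alternative beats it.
(Checking all 27 profiles: 3 have a profitable deviation, 24 do not.)

3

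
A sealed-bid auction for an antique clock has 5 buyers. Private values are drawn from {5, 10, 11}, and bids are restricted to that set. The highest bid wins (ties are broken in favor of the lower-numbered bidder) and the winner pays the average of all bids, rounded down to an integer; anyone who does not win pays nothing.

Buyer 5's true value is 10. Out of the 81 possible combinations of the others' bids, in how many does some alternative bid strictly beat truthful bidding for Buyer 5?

Others bid (5, 5, 5, 10): truth gives 0; bid 11 gives 3 > 0. Violating.
Others bid (5, 5, 10, 5): truth gives 0; bid 11 gives 3 > 0. Violating.
Others bid (5, 5, 10, 10): truth gives 0; bid 11 gives 2 > 0. Violating.
Others bid (5, 10, 5, 5): truth gives 0; bid 11 gives 3 > 0. Violating.
Others bid (5, 5, 5, 5): truth gives 4; no alternative beats it.
Others bid (5, 5, 5, 11): truth gives 0; no alternative beats it.
(Checking all 81 profiles: 14 have a profitable deviation, 67 do not.)

14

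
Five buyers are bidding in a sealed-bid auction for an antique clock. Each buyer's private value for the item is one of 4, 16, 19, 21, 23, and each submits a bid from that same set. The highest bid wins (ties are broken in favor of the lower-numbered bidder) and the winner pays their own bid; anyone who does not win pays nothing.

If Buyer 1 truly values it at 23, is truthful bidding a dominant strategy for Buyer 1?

No

Consider the case where Buyer 2 bids 4, Buyer 3 bids 4, Buyer 4 bids 4 and Buyer 5 bids 4.
Truthful bid 23: wins, pays 23, utility 23 - 23 = 0.
Bid 4 instead: wins, pays 4, utility 23 - 4 = 19.
Since 19 > 0, bidding 4 is strictly better here, so truthful bidding is not dominant.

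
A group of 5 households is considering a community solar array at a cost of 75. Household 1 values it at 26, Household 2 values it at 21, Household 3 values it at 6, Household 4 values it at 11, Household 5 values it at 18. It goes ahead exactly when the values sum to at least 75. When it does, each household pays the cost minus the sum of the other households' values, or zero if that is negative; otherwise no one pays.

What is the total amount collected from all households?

48

Total value 82 ≥ cost 75, so it is built.
Household 1: others sum to 56; max(0, 75 - 56) = 19.
Household 2: others sum to 61; max(0, 75 - 61) = 14.
Household 3: others sum to 76; max(0, 75 - 76) = 0.
Household 4: others sum to 71; max(0, 75 - 71) = 4.
Household 5: others sum to 64; max(0, 75 - 64) = 11.
Total collected = 19 + 14 + 0 + 4 + 11 = 48.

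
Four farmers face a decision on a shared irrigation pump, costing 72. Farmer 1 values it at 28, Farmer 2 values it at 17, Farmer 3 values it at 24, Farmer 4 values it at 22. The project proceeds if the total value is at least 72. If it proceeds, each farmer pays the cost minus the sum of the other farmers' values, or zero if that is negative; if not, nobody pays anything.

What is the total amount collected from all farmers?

17

Total value 91 ≥ cost 72, so it is built.
Farmer 1: others sum to 63; max(0, 72 - 63) = 9.
Farmer 2: others sum to 74; max(0, 72 - 74) = 0.
Farmer 3: others sum to 67; max(0, 72 - 67) = 5.
Farmer 4: others sum to 69; max(0, 72 - 69) = 3.
Total collected = 9 + 0 + 5 + 3 = 17.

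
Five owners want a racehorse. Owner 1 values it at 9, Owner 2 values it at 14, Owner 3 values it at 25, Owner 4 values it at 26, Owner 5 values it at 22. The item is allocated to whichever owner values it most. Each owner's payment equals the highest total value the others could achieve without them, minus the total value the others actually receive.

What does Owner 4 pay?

25

Owner 4 has the highest value and receives the item.
Without Owner 4, the item would go to the next-highest value, 25, so the others could achieve 25.
With Owner 4 present and winning, the others receive nothing, so their total is 0.
Payment = 25 - 0 = 25.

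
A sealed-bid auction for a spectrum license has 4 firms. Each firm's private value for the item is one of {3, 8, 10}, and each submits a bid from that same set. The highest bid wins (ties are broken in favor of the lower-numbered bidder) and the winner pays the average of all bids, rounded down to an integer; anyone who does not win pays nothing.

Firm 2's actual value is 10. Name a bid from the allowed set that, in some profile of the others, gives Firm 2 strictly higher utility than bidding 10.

Suppose Firm 1 bids 3, Firm 3 bids 3 and Firm 4 bids 8.
Bid 10: wins, pays 6, utility 10 - 6 = 4.
Bid 8: wins, pays 5, utility 10 - 5 = 5.
So bidding 8 beats truth here (5 > 4).

8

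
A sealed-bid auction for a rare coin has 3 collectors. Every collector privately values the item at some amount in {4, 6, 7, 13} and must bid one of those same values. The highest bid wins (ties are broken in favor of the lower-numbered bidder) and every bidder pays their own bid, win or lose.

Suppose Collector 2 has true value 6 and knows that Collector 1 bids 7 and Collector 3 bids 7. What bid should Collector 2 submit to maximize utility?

Bid 4: loses but pays 4, utility -4.
Bid 6: loses but pays 6, utility -6.
Bid 7: loses but pays 7, utility -7.
Bid 13: wins, pays 13, utility 6 - 13 = -7.
The best choice is 4 with utility -4.

4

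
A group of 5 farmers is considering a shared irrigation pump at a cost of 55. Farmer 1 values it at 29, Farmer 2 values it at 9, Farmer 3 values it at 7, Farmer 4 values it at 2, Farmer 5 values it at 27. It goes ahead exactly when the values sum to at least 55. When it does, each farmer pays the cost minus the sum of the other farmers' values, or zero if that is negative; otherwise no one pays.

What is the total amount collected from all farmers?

Total value 74 ≥ cost 55, so it is built.
Farmer 1: others sum to 45; max(0, 55 - 45) = 10.
Farmer 2: others sum to 65; max(0, 55 - 65) = 0.
Farmer 3: others sum to 67; max(0, 55 - 67) = 0.
Farmer 4: others sum to 72; max(0, 55 - 72) = 0.
Farmer 5: others sum to 47; max(0, 55 - 47) = 8.
Total collected = 10 + 0 + 0 + 0 + 8 = 18.

18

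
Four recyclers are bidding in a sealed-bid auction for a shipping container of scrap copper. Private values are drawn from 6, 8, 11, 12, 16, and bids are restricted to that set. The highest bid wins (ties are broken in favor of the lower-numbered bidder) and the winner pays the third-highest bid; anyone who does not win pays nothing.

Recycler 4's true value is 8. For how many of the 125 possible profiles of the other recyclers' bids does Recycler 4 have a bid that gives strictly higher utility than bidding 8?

Others bid (6, 6, 8): truth gives 0; bid 11 gives 2 > 0. Violating.
Others bid (6, 6, 11): truth gives 0; bid 12 gives 2 > 0. Violating.
Others bid (6, 6, 12): truth gives 0; bid 16 gives 2 > 0. Violating.
Others bid (6, 8, 6): truth gives 0; bid 11 gives 2 > 0. Violating.
Others bid (6, 6, 6): truth gives 2; no alternative beats it.
Others bid (6, 6, 16): truth gives 0; no alternative beats it.
(Checking all 125 profiles: 9 have a profitable deviation, 116 do not.)

9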